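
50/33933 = 50/33933 = 0.00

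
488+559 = 1047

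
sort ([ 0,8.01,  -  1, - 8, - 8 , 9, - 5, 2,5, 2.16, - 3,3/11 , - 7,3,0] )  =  [ - 8, - 8, - 7, - 5, - 3, - 1, 0,0,3/11,2,  2.16, 3, 5 , 8.01, 9]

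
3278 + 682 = 3960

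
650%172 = 134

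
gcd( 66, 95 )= 1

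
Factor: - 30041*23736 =-2^3*3^1* 11^1*23^1*43^1 *2731^1 = - 713053176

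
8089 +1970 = 10059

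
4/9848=1/2462 = 0.00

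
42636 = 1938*22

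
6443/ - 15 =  - 430 + 7/15 = - 429.53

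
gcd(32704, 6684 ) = 4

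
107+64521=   64628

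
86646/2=43323 = 43323.00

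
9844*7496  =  73790624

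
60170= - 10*(- 6017 ) 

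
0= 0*2199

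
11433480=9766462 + 1667018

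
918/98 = 459/49 = 9.37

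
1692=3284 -1592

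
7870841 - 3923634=3947207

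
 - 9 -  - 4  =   - 5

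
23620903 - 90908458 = - 67287555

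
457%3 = 1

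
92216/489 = 188 + 284/489 = 188.58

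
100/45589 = 100/45589 = 0.00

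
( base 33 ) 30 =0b1100011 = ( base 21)4F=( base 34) 2v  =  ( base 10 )99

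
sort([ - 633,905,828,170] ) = [ - 633,170, 828,905] 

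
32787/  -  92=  - 32787/92  =  - 356.38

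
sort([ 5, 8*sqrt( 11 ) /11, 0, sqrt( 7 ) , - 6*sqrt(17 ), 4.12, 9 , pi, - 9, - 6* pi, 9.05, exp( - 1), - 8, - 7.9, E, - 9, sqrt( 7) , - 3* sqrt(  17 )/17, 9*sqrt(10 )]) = [ - 6*sqrt( 17 ), - 6*pi, - 9 , - 9, - 8, - 7.9, - 3*sqrt( 17)/17,0, exp(- 1), 8*sqrt( 11 )/11, sqrt( 7), sqrt(7 ) , E, pi, 4.12,5,9,9.05 , 9*sqrt( 10)] 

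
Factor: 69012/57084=3^4*67^( - 1) = 81/67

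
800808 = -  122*( - 6564 ) 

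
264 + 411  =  675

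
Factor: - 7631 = - 13^1 * 587^1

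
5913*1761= 10412793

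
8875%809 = 785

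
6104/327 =18 + 2/3  =  18.67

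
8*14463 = 115704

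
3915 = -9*( -435)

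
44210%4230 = 1910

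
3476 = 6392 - 2916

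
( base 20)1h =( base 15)27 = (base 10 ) 37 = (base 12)31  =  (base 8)45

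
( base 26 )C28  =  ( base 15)264c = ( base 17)1b4c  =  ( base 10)8172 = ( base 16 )1fec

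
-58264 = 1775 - 60039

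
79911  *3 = 239733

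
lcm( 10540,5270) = 10540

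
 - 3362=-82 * 41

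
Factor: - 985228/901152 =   -  2^( - 3 ) * 3^( - 3)*7^( - 1)*23^1*149^ (-1) * 10709^1 = - 246307/225288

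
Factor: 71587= 17^1*4211^1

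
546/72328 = 273/36164  =  0.01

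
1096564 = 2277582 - 1181018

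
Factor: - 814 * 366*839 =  -2^2 * 3^1*11^1 * 37^1*61^1*839^1 = - 249958236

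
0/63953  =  0  =  0.00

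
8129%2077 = 1898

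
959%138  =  131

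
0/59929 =0=0.00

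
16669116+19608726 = 36277842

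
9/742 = 9/742=0.01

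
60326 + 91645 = 151971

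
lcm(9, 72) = 72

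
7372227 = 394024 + 6978203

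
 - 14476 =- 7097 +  -7379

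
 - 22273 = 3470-25743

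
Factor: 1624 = 2^3*7^1*29^1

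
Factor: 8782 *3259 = 28620538= 2^1*3259^1*4391^1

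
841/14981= 841/14981  =  0.06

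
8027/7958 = 1 + 3/346 = 1.01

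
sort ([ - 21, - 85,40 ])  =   [- 85, - 21, 40 ]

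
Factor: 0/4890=0^1 = 0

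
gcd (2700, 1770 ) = 30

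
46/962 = 23/481 =0.05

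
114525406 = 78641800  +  35883606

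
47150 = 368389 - 321239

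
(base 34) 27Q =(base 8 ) 5020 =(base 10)2576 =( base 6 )15532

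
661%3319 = 661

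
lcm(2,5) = 10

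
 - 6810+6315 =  - 495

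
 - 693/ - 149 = 4 + 97/149 = 4.65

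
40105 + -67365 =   -  27260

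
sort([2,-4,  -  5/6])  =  [ - 4, - 5/6, 2 ]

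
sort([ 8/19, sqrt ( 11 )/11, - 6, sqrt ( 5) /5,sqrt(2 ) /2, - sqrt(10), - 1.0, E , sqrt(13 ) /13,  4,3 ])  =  [ -6,-sqrt( 10) , - 1.0,sqrt( 13) /13,sqrt(11) /11, 8/19,sqrt( 5) /5,sqrt(2)/2,E, 3, 4 ]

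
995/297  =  995/297 = 3.35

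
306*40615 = 12428190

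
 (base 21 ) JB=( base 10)410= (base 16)19A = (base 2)110011010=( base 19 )12B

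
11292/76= 148  +  11/19= 148.58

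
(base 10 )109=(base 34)37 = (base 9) 131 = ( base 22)4L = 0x6D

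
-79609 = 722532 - 802141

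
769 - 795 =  - 26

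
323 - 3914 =-3591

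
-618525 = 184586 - 803111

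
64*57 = 3648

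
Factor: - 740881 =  - 179^1* 4139^1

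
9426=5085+4341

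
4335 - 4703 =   -  368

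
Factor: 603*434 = 261702 = 2^1 *3^2*7^1*31^1*67^1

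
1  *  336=336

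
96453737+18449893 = 114903630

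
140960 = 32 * 4405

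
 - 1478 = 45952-47430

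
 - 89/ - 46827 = 89/46827 = 0.00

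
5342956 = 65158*82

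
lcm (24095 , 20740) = 1638460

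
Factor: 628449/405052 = 813/524 = 2^(-2)*3^1*131^ (- 1)*271^1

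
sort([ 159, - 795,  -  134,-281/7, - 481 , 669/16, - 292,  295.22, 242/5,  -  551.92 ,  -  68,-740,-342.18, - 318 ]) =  [  -  795,-740, - 551.92, - 481,-342.18,  -  318, - 292 , - 134,  -  68 ,- 281/7 , 669/16,242/5,159, 295.22 ]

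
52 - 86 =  -34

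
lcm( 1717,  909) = 15453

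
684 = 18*38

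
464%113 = 12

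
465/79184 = 465/79184 = 0.01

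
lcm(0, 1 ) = 0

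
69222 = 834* 83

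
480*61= 29280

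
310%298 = 12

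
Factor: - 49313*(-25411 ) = 1253092643 =11^1*4483^1*25411^1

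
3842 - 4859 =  - 1017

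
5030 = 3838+1192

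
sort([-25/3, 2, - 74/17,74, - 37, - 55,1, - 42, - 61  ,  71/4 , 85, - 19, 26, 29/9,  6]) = [ - 61,- 55, - 42, - 37, - 19, - 25/3, - 74/17,1,2, 29/9,6,71/4,26 , 74, 85]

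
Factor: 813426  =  2^1 * 3^1*135571^1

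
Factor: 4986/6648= 2^( - 2 )  *  3^1 = 3/4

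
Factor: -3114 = - 2^1 *3^2 * 173^1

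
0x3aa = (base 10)938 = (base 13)572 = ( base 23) 1hi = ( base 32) ta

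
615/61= 10 + 5/61 = 10.08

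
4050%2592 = 1458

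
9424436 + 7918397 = 17342833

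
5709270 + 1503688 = 7212958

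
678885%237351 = 204183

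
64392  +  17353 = 81745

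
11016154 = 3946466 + 7069688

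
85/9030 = 17/1806 = 0.01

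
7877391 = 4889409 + 2987982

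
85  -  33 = 52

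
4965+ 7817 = 12782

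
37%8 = 5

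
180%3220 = 180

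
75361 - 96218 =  - 20857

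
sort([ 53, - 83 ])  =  [ - 83, 53]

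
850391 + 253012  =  1103403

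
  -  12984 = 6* ( - 2164)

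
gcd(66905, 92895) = 5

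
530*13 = 6890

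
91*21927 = 1995357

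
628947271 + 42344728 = 671291999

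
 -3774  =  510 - 4284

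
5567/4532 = 5567/4532 =1.23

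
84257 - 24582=59675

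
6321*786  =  4968306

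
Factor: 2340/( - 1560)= -2^( -1)*3^1 =-3/2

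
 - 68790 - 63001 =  - 131791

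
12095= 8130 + 3965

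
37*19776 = 731712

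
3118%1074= 970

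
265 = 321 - 56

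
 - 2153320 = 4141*(- 520 ) 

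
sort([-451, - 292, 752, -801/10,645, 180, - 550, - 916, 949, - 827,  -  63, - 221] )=[ - 916,- 827, - 550 , - 451,  -  292, -221,- 801/10,-63, 180, 645, 752 , 949]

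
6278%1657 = 1307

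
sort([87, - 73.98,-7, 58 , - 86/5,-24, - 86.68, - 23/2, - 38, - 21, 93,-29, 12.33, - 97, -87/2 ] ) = [ - 97, - 86.68, - 73.98, - 87/2, - 38,-29, - 24,- 21, -86/5, - 23/2,-7, 12.33,  58 , 87,93 ]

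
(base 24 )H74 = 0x26EC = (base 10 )9964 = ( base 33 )94v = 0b10011011101100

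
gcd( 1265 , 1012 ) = 253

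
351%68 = 11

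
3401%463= 160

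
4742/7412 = 2371/3706 = 0.64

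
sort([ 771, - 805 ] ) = [ - 805,  771 ]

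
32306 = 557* 58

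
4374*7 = 30618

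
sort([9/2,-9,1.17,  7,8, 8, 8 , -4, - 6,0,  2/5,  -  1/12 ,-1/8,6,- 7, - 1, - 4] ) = [ - 9,- 7,-6,-4,-4,  -  1,-1/8, - 1/12,0,2/5,1.17,9/2, 6 , 7,8,8,8] 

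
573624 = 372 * 1542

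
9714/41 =9714/41=236.93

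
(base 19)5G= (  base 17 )69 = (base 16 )6F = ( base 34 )39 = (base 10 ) 111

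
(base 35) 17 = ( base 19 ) 24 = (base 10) 42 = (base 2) 101010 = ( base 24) 1I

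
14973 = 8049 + 6924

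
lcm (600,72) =1800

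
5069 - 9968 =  - 4899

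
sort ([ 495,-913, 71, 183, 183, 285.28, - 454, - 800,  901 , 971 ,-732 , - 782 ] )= [ - 913, - 800 , - 782, -732,-454, 71, 183 , 183, 285.28,495,901,971] 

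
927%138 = 99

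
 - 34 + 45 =11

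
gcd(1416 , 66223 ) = 1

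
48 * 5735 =275280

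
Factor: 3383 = 17^1*199^1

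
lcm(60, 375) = 1500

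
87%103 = 87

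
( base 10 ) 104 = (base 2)1101000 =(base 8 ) 150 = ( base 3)10212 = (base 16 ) 68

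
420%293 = 127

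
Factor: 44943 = 3^1*71^1 *211^1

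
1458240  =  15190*96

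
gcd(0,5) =5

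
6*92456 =554736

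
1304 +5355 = 6659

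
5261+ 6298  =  11559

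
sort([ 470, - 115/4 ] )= [ - 115/4, 470 ]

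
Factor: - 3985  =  -5^1*797^1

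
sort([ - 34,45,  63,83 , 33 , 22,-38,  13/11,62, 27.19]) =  [ - 38, -34,13/11,22,27.19,33,45, 62,63,83]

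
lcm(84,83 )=6972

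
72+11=83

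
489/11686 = 489/11686= 0.04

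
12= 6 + 6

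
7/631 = 7/631 = 0.01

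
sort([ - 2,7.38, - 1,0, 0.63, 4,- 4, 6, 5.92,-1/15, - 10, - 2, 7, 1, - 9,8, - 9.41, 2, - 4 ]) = [-10,-9.41,  -  9,  -  4, - 4, - 2, - 2,-1  ,-1/15, 0, 0.63, 1, 2, 4,  5.92, 6, 7, 7.38,  8 ] 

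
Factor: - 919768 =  - 2^3*17^1*6763^1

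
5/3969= 5/3969 = 0.00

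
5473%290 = 253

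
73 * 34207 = 2497111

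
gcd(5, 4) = 1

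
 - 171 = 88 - 259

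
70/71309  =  10/10187 = 0.00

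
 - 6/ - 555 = 2/185 = 0.01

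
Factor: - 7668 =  - 2^2 * 3^3 * 71^1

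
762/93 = 8+ 6/31 = 8.19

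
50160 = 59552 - 9392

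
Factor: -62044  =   - 2^2 * 15511^1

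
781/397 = 781/397 =1.97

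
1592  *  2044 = 3254048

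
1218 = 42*29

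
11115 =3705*3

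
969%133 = 38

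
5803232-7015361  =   - 1212129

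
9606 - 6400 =3206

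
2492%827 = 11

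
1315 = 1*1315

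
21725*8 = 173800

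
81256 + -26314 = 54942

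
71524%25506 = 20512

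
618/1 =618 = 618.00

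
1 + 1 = 2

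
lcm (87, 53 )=4611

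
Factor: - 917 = -7^1 * 131^1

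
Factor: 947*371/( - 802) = -351337/802 = - 2^( - 1)*7^1*53^1*401^ ( - 1 )*947^1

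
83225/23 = 83225/23= 3618.48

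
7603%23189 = 7603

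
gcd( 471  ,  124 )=1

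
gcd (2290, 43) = 1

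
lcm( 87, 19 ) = 1653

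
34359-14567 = 19792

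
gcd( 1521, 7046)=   13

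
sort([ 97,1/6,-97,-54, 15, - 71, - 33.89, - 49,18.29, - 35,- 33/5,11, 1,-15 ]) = [ - 97, - 71,-54, - 49, - 35, - 33.89, -15, - 33/5,1/6,1,11,  15,18.29,97]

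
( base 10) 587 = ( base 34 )h9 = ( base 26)mf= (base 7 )1466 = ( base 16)24B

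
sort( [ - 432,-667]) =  [ - 667, - 432]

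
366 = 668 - 302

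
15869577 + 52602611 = 68472188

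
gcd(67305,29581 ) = 1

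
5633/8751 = 5633/8751 = 0.64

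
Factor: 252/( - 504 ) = -1/2= - 2^( - 1)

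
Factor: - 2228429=  -  7^1* 318347^1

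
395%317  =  78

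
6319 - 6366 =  - 47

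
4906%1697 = 1512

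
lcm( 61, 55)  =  3355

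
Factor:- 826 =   -  2^1*7^1*59^1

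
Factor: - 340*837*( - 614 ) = 2^3*3^3*5^1 * 17^1*31^1*307^1 = 174732120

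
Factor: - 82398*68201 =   -  2^1 * 3^1*7^1*31^1*443^1*9743^1 =- 5619625998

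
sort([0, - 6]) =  [ - 6, 0]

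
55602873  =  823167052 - 767564179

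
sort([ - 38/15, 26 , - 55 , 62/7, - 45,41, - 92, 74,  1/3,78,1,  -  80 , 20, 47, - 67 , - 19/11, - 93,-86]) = [ - 93, - 92,-86,-80, - 67,-55, - 45,-38/15,-19/11,1/3, 1, 62/7, 20, 26,  41,47,74, 78 ]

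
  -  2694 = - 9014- - 6320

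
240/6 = 40 = 40.00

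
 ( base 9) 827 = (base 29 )n6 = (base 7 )1651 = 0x2a1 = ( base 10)673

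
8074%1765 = 1014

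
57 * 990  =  56430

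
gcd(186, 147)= 3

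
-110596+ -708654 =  - 819250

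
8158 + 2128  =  10286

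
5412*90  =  487080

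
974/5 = 974/5  =  194.80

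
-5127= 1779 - 6906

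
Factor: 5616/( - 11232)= -1/2 = - 2^ ( - 1)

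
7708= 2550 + 5158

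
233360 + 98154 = 331514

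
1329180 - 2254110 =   -  924930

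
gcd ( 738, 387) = 9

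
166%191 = 166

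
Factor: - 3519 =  - 3^2*17^1*23^1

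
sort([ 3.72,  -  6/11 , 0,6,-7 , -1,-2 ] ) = [ - 7 , - 2,  -  1,-6/11,0,3.72, 6 ] 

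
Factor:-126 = - 2^1*3^2*7^1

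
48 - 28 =20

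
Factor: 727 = 727^1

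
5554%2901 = 2653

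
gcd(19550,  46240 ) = 170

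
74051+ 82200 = 156251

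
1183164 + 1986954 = 3170118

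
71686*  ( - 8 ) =- 573488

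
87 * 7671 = 667377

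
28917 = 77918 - 49001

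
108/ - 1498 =  -  1 + 695/749 = - 0.07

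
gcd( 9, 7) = 1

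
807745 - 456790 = 350955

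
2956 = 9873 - 6917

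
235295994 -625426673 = -390130679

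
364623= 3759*97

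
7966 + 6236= 14202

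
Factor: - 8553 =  - 3^1*2851^1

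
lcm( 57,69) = 1311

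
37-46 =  - 9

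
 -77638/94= -38819/47= - 825.94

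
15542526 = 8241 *1886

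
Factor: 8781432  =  2^3*3^1*11^1*29^1*31^1*37^1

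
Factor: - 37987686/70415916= - 2^( - 1 )*3^1 * 11^1*173^1*1109^1*5867993^( - 1 ) = - 6331281/11735986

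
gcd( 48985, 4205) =5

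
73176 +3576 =76752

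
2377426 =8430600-6053174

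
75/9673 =75/9673 = 0.01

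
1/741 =1/741 = 0.00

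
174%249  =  174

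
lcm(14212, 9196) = 156332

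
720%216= 72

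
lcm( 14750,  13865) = 693250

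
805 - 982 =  - 177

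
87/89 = 87/89 =0.98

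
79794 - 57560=22234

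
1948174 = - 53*( - 36758 )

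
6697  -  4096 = 2601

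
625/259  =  2+107/259 = 2.41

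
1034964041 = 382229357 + 652734684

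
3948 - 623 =3325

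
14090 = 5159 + 8931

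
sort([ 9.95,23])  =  [9.95,23]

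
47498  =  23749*2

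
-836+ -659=- 1495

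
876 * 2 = 1752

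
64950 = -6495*( - 10)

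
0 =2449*0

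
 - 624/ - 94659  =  208/31553=0.01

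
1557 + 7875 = 9432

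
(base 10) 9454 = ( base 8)22356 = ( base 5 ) 300304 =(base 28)C1I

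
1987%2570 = 1987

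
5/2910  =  1/582 = 0.00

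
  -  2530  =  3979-6509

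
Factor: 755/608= 2^( - 5 ) * 5^1*19^(-1)*151^1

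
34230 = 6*5705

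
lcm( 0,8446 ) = 0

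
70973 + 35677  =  106650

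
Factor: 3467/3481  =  59^( - 2)*3467^1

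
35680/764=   46 + 134/191 = 46.70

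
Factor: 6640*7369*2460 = 2^6*3^1*5^2*41^1*83^1*7369^1 = 120368193600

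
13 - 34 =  - 21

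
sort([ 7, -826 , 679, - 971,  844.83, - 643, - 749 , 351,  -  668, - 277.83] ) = [  -  971, - 826,- 749, - 668, - 643, - 277.83, 7, 351,679,844.83] 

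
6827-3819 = 3008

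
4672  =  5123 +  - 451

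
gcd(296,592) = 296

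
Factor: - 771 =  - 3^1*257^1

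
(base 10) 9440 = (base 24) g98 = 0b10010011100000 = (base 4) 2103200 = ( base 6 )111412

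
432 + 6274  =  6706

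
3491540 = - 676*( - 5165) 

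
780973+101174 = 882147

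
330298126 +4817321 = 335115447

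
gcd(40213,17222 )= 1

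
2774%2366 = 408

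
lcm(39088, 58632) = 117264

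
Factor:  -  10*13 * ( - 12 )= 2^3*3^1*5^1*  13^1 = 1560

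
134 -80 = 54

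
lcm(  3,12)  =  12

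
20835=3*6945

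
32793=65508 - 32715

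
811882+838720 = 1650602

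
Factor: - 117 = -3^2*13^1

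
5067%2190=687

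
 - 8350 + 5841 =-2509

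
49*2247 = 110103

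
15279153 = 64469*237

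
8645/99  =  8645/99 = 87.32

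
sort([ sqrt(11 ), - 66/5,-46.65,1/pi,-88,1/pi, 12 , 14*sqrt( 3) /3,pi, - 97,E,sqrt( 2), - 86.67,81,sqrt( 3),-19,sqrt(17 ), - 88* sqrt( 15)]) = [-88*sqrt( 15), - 97, - 88,- 86.67 , - 46.65,-19,-66/5,1/pi,1/pi,sqrt(2), sqrt( 3 ),E,pi,sqrt(11), sqrt( 17),14*sqrt ( 3 ) /3, 12, 81]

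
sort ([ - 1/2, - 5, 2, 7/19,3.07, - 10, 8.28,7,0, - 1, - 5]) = [ - 10, - 5 , - 5, - 1,-1/2, 0,  7/19,2,3.07,7,8.28] 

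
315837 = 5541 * 57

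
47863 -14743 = 33120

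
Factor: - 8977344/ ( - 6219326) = 2^5*3^1 * 1409^( - 1) * 2207^( - 1) * 46757^1 = 4488672/3109663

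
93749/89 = 1053 + 32/89 = 1053.36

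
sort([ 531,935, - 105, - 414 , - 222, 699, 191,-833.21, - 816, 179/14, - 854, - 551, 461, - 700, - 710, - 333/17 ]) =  [ - 854, -833.21,  -  816 ,-710, - 700, - 551,-414, - 222, - 105, - 333/17, 179/14, 191, 461, 531, 699,935] 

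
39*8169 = 318591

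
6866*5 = 34330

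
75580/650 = 116 + 18/65 = 116.28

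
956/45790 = 478/22895 = 0.02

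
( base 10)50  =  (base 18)2e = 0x32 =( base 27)1N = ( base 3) 1212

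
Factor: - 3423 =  - 3^1*7^1*163^1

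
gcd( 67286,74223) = 1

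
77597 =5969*13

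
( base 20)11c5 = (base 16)21C5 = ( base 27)bn5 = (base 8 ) 20705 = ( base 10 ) 8645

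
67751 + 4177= 71928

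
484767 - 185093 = 299674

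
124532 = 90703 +33829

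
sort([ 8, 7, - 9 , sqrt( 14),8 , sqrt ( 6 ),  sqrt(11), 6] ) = [ - 9, sqrt( 6), sqrt(11),  sqrt( 14), 6, 7, 8, 8]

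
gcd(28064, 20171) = 877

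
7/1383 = 7/1383 = 0.01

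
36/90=2/5 = 0.40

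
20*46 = 920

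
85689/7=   85689/7 = 12241.29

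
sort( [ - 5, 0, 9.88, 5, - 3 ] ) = [-5, - 3, 0, 5,9.88 ] 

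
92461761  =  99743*927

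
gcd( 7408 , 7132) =4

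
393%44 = 41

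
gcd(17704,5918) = 2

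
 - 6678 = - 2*3339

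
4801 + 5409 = 10210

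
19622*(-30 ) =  - 588660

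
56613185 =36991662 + 19621523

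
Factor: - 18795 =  - 3^1*5^1*7^1*179^1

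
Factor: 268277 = 17^1* 43^1*367^1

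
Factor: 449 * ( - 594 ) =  - 2^1 * 3^3*11^1*449^1 = - 266706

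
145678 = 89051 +56627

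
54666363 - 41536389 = 13129974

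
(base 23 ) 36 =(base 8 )113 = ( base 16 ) 4B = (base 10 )75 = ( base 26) 2N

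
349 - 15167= - 14818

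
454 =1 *454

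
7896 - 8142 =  - 246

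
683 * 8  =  5464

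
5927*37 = 219299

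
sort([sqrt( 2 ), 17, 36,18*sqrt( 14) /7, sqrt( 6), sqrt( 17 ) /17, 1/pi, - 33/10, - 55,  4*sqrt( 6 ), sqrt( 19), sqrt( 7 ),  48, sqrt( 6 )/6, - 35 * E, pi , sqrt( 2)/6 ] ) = [  -  35*E,-55, - 33/10, sqrt( 2)/6, sqrt( 17)/17, 1/pi, sqrt( 6 ) /6 , sqrt( 2), sqrt( 6 ), sqrt( 7 ), pi, sqrt( 19), 18*sqrt( 14 )/7,4 * sqrt( 6) , 17,36, 48 ] 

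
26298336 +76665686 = 102964022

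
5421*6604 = 35800284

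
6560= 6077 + 483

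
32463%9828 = 2979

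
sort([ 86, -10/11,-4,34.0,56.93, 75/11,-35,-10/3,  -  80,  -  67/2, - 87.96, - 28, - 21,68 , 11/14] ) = [ - 87.96,-80, - 35, - 67/2,-28, - 21 ,-4, - 10/3, - 10/11,  11/14, 75/11,34.0,56.93, 68, 86]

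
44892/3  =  14964 = 14964.00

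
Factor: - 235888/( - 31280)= 5^( - 1)*17^( - 1)*641^1 = 641/85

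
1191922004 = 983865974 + 208056030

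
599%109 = 54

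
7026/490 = 3513/245 =14.34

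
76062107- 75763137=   298970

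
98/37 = 98/37 = 2.65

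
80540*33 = 2657820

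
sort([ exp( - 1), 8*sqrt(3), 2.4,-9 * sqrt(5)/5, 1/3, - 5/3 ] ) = [- 9 * sqrt(5)/5,  -  5/3, 1/3, exp( - 1 ), 2.4, 8*sqrt ( 3)] 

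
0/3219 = 0=0.00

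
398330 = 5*79666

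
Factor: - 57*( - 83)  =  4731 = 3^1* 19^1 * 83^1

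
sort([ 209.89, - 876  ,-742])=[ - 876, - 742,209.89]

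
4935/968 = 4935/968  =  5.10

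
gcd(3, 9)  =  3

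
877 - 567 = 310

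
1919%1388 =531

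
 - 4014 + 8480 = 4466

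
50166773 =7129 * 7037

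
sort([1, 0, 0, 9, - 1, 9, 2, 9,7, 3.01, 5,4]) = [-1, 0 , 0,1,2,3.01, 4,  5,  7 , 9 , 9, 9 ]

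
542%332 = 210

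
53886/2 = 26943 = 26943.00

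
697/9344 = 697/9344=0.07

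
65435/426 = 65435/426 = 153.60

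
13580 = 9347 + 4233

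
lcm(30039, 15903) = 270351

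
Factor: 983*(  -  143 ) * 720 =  - 2^4* 3^2*5^1*11^1*13^1*983^1 = -101209680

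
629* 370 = 232730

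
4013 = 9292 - 5279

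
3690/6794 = 1845/3397 = 0.54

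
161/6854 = 7/298 = 0.02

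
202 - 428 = -226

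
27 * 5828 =157356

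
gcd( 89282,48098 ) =2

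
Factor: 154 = 2^1*7^1*11^1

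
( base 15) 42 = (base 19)35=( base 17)3B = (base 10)62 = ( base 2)111110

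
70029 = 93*753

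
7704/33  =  2568/11= 233.45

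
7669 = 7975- 306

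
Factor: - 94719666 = - 2^1*3^1*15786611^1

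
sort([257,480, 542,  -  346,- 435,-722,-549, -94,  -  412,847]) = [ - 722, - 549,-435,- 412, - 346,-94,257,480,542, 847]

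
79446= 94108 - 14662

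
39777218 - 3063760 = 36713458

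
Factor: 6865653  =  3^1*59^1 * 79^1*491^1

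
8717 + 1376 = 10093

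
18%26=18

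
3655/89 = 3655/89 =41.07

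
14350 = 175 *82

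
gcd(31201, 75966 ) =1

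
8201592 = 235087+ 7966505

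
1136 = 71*16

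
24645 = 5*4929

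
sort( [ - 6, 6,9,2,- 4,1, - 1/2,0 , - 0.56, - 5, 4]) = [  -  6  ,  -  5,  -  4, - 0.56,  -  1/2, 0,1,2,4,6,9 ] 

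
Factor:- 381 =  - 3^1*127^1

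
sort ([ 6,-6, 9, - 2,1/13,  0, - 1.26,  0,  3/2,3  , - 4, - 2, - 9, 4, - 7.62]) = [ - 9, - 7.62 ,-6, - 4, - 2, -2, - 1.26, 0,0,1/13, 3/2, 3,4,6, 9]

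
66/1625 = 66/1625 = 0.04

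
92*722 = 66424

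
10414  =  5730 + 4684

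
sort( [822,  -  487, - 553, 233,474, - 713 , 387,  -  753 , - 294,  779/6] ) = [ - 753 , - 713, - 553, - 487, - 294,  779/6 , 233,387 , 474,822]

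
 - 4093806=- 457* 8958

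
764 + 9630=10394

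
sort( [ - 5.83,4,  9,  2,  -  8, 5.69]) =[ - 8, - 5.83, 2, 4,  5.69,9] 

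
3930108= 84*46787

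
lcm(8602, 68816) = 68816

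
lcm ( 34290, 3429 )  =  34290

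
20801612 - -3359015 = 24160627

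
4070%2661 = 1409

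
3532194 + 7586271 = 11118465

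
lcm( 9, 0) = 0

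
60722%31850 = 28872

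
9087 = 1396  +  7691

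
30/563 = 30/563= 0.05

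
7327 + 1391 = 8718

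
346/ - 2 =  - 173 + 0/1 = - 173.00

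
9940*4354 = 43278760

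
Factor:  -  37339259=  - 17^1 * 61^1 * 36007^1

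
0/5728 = 0 = 0.00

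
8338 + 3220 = 11558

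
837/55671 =279/18557 = 0.02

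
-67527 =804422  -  871949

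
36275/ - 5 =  - 7255 + 0/1 =-  7255.00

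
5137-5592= - 455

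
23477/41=572 + 25/41 = 572.61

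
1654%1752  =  1654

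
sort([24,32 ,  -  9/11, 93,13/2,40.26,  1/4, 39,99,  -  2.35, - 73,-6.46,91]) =[ - 73,-6.46,-2.35, - 9/11, 1/4,13/2,24,32 , 39,  40.26,91, 93,99 ]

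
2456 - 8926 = -6470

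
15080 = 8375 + 6705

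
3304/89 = 3304/89 = 37.12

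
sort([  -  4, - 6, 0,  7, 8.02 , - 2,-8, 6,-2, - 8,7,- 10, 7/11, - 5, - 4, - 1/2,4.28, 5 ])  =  [-10, - 8, - 8,  -  6, - 5 , - 4 , - 4, - 2,-2, - 1/2, 0, 7/11, 4.28, 5, 6, 7,  7,8.02 ] 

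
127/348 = 127/348 = 0.36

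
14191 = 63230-49039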